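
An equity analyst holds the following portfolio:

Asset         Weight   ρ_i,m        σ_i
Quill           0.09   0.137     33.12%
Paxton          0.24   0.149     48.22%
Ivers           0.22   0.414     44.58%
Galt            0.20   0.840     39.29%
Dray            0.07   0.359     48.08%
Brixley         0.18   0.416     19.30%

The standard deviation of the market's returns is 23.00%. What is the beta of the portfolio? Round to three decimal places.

β_Quill = 0.137 × 33.12% / 23.00% = 0.1973
β_Paxton = 0.149 × 48.22% / 23.00% = 0.3124
β_Ivers = 0.414 × 44.58% / 23.00% = 0.8024
β_Galt = 0.840 × 39.29% / 23.00% = 1.4349
β_Dray = 0.359 × 48.08% / 23.00% = 0.7505
β_Brixley = 0.416 × 19.30% / 23.00% = 0.3491
β_P = Σ w_i β_i = 0.09×0.1973 + 0.24×0.3124 + 0.22×0.8024 + 0.20×1.4349 + 0.07×0.7505 + 0.18×0.3491 = 0.6716

0.672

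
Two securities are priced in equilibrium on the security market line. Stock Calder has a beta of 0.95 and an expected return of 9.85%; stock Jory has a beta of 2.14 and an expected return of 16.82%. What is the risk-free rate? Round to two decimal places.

Both satisfy E(R) = R_f + β·MRP, so the slope of the SML is
MRP = (16.82% − 9.85%) / (2.14 − 0.95) = 6.97% / 1.19 = 5.8571%
R_f = E(R_Calder) − β_Calder·MRP = 9.85% − 0.95 × 5.8571% = 4.2858%

4.29%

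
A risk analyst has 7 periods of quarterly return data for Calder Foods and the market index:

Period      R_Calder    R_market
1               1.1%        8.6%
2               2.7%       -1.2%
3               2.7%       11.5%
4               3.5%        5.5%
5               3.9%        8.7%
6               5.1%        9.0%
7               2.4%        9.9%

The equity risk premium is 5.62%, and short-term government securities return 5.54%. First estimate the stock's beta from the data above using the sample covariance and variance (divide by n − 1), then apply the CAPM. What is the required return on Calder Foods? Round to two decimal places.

Mean R_i = (1.1 + 2.7 + 2.7 + 3.5 + 3.9 + 5.1 + 2.4) / 7 = 3.0571%
Mean R_m = (8.6 − 1.2 + 11.5 + 5.5 + 8.7 + 9.0 + 9.9) / 7 = 7.4286%
Σ(R_i − R̄_i)(R_m − R̄_m) = 1.1386  ⇒  Cov = 1.1386 / 6 = 0.1898
Σ(R_m − R̄_m)² = 106.3143  ⇒  Var(R_m) = 106.3143 / 6 = 17.7191
β = Cov / Var(R_m) = 0.1898 / 17.7191 = 0.0107
E(R) = R_f + β × MRP = 5.54% + 0.0107 × 5.62% = 5.60%

5.60%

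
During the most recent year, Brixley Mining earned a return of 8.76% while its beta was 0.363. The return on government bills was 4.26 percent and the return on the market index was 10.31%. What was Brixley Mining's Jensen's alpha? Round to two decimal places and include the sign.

Market excess return = 10.31% − 4.26% = 6.05%
CAPM benchmark = R_f + β(R_m − R_f) = 4.26% + 0.363 × 6.05% = 6.45615%
α = actual − benchmark = 8.76% − 6.45615% = +2.30%

+2.30%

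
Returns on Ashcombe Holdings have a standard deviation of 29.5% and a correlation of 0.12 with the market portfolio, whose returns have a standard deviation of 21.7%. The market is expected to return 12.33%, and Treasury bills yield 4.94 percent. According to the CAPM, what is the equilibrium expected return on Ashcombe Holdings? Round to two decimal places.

6.15%

β = ρ × σ_i / σ_m = 0.12 × 29.5% / 21.7% = 0.1631
MRP = 12.33% − 4.94% = 7.39%
E(R) = 4.94% + 0.1631 × 7.39% = 6.15%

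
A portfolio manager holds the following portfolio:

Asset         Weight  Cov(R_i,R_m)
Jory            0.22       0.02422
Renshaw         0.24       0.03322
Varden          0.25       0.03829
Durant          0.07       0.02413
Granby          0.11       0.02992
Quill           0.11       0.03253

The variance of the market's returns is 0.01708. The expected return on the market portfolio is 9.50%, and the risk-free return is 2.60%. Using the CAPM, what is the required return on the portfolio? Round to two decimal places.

15.30%

β_Jory = 0.02422 / 0.01708 = 1.4180
β_Renshaw = 0.03322 / 0.01708 = 1.9450
β_Varden = 0.03829 / 0.01708 = 2.2418
β_Durant = 0.02413 / 0.01708 = 1.4128
β_Granby = 0.02992 / 0.01708 = 1.7518
β_Quill = 0.03253 / 0.01708 = 1.9046
β_P = Σ w_i β_i = 0.22×1.4180 + 0.24×1.9450 + 0.25×2.2418 + 0.07×1.4128 + 0.11×1.7518 + 0.11×1.9046 = 1.8403
MRP = 9.50% − 2.60% = 6.90%
E(R_P) = R_f + β_P × MRP = 2.60% + 1.8403 × 6.90% = 15.30%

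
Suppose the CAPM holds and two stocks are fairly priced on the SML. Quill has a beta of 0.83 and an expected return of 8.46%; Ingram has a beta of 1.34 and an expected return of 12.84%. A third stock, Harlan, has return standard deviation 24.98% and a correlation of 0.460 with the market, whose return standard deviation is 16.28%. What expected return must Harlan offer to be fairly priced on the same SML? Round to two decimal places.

7.39%

MRP = (12.84% − 8.46%) / (1.34 − 0.83) = 8.5882%
R_f = 8.46% − 0.83 × 8.5882% = 1.3318%
β_Harlan = ρ·σ_i/σ_m = 0.460 × 24.98 / 16.28 = 0.7058
E(R_Harlan) = R_f + β × MRP = 1.3318% + 0.7058 × 8.5882% = 7.39%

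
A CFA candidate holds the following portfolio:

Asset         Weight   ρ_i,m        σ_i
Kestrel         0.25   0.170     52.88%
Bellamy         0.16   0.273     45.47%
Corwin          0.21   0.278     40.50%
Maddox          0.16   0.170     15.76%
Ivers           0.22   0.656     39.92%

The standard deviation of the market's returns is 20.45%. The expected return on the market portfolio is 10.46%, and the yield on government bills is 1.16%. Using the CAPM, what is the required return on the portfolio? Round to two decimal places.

6.98%

β_Kestrel = 0.170 × 52.88% / 20.45% = 0.4396
β_Bellamy = 0.273 × 45.47% / 20.45% = 0.6070
β_Corwin = 0.278 × 40.50% / 20.45% = 0.5506
β_Maddox = 0.170 × 15.76% / 20.45% = 0.1310
β_Ivers = 0.656 × 39.92% / 20.45% = 1.2806
β_P = Σ w_i β_i = 0.25×0.4396 + 0.16×0.6070 + 0.21×0.5506 + 0.16×0.1310 + 0.22×1.2806 = 0.6253
MRP = 10.46% − 1.16% = 9.30%
E(R_P) = R_f + β_P × MRP = 1.16% + 0.6253 × 9.30% = 6.98%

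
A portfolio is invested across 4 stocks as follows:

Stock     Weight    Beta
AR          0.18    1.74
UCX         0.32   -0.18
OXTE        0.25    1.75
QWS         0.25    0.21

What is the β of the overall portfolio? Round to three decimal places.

β_P = Σ w_i β_i = 0.18×1.74 + 0.32×-0.18 + 0.25×1.75 + 0.25×0.21 = 0.7456

0.746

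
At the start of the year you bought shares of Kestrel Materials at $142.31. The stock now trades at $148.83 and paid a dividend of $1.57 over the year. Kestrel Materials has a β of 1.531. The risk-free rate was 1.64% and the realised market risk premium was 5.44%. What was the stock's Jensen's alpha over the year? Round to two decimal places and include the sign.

-4.28%

Realised HPR = (P1 + D1 − P0) / P0 = (148.83 + 1.57 − 142.31) / 142.31 = 8.09 / 142.31 = 5.6848%
CAPM required = R_f + β·MRP = 1.64% + 1.531 × 5.44% = 9.96864%
α = realised − required = 5.6848% − 9.96864% = -4.28%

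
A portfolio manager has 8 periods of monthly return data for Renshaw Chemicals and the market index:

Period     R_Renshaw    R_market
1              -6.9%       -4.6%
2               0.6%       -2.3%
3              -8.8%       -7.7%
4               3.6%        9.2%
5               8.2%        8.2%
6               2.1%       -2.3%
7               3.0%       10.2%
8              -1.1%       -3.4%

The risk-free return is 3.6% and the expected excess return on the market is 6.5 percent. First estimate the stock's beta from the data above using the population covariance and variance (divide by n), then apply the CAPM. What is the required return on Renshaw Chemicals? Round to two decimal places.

7.80%

Mean R_i = (-6.9 + 0.6 − 8.8 + 3.6 + 8.2 + 2.1 + 3.0 − 1.1) / 8 = 0.0875%
Mean R_m = (-4.6 − 2.3 − 7.7 + 9.2 + 8.2 − 2.3 + 10.2 − 3.4) / 8 = 0.9125%
Σ(R_i − R̄_i)(R_m − R̄_m) = 227.3513  ⇒  Cov = 227.3513 / 8 = 28.4189
Σ(R_m − R̄_m)² = 351.8488  ⇒  Var(R_m) = 351.8488 / 8 = 43.9811
β = Cov / Var(R_m) = 28.4189 / 43.9811 = 0.6462
E(R) = R_f + β × MRP = 3.6% + 0.6462 × 6.5% = 7.80%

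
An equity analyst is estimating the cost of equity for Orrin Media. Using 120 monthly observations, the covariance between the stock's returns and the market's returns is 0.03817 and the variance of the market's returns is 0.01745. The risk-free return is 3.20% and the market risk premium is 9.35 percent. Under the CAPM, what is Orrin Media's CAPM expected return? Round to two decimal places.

β = Cov(R_i, R_m) / Var(R_m) = 0.03817 / 0.01745 = 2.1874
E(R) = R_f + β × MRP = 3.20% + 2.1874 × 9.35% = 23.65%

23.65%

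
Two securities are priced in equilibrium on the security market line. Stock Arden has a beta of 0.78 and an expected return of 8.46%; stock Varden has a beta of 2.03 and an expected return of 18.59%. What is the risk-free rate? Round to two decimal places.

2.14%

Both satisfy E(R) = R_f + β·MRP, so the slope of the SML is
MRP = (18.59% − 8.46%) / (2.03 − 0.78) = 10.13% / 1.25 = 8.1040%
R_f = E(R_Arden) − β_Arden·MRP = 8.46% − 0.78 × 8.1040% = 2.1389%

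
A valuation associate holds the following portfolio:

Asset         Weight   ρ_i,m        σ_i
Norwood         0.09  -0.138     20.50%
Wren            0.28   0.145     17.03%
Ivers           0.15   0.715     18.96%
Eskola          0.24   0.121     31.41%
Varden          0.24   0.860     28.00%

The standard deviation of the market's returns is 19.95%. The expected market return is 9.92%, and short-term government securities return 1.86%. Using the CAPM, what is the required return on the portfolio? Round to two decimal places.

5.56%

β_Norwood = -0.138 × 20.50% / 19.95% = -0.1418
β_Wren = 0.145 × 17.03% / 19.95% = 0.1238
β_Ivers = 0.715 × 18.96% / 19.95% = 0.6795
β_Eskola = 0.121 × 31.41% / 19.95% = 0.1905
β_Varden = 0.860 × 28.00% / 19.95% = 1.2070
β_P = Σ w_i β_i = 0.09×-0.1418 + 0.28×0.1238 + 0.15×0.6795 + 0.24×0.1905 + 0.24×1.2070 = 0.4592
MRP = 9.92% − 1.86% = 8.06%
E(R_P) = R_f + β_P × MRP = 1.86% + 0.4592 × 8.06% = 5.56%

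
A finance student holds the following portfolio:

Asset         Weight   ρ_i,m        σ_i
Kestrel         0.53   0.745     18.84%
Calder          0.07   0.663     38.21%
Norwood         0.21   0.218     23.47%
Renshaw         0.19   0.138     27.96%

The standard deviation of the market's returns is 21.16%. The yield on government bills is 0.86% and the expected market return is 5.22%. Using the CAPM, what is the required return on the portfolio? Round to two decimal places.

3.13%

β_Kestrel = 0.745 × 18.84% / 21.16% = 0.6633
β_Calder = 0.663 × 38.21% / 21.16% = 1.1972
β_Norwood = 0.218 × 23.47% / 21.16% = 0.2418
β_Renshaw = 0.138 × 27.96% / 21.16% = 0.1823
β_P = Σ w_i β_i = 0.53×0.6633 + 0.07×1.1972 + 0.21×0.2418 + 0.19×0.1823 = 0.5208
MRP = 5.22% − 0.86% = 4.36%
E(R_P) = R_f + β_P × MRP = 0.86% + 0.5208 × 4.36% = 3.13%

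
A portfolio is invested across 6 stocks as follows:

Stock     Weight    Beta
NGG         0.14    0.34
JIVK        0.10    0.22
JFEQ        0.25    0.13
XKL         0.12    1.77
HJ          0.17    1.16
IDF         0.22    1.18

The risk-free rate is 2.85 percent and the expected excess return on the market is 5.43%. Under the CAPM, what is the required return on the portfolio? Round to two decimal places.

7.04%

β_P = Σ w_i β_i = 0.14×0.34 + 0.10×0.22 + 0.25×0.13 + 0.12×1.77 + 0.17×1.16 + 0.22×1.18 = 0.7713
E(R_P) = R_f + β_P × MRP = 2.85% + 0.7713 × 5.43% = 7.04%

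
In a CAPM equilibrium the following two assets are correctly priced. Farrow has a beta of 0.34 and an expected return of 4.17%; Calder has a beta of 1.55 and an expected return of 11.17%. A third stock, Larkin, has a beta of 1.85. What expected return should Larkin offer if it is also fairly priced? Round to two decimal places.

MRP (SML slope) = (11.17% − 4.17%) / (1.55 − 0.34) = 7.00% / 1.21 = 5.7851%
R_f (intercept) = 4.17% − 0.34 × 5.7851% = 2.2031%
E(R_Larkin) = R_f + β × MRP = 2.2031% + 1.85 × 5.7851% = 12.91%

12.91%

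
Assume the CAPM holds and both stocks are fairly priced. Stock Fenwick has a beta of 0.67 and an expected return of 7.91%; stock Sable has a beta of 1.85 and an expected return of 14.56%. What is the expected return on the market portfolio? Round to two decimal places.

9.77%

Both satisfy E(R) = R_f + β·MRP, so the slope of the SML is
MRP = (14.56% − 7.91%) / (1.85 − 0.67) = 6.65% / 1.18 = 5.6356%
R_f = E(R_Fenwick) − β_Fenwick·MRP = 7.91% − 0.67 × 5.6356% = 4.1341%
E(R_m) = R_f + MRP = 4.1341% + 5.6356% = 9.77%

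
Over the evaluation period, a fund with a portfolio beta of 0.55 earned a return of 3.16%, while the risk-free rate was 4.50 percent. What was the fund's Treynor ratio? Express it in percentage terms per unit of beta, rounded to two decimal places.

Treynor = (R_P − R_f) / β_P = (3.16% − 4.50%) / 0.5500 = -1.34% / 0.5500 = -2.44%

-2.44%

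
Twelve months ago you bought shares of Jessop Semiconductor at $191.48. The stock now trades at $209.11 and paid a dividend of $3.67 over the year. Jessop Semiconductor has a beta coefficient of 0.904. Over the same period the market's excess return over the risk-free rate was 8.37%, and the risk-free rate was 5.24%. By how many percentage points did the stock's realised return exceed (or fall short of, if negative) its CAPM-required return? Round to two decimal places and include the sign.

-1.68%

Realised HPR = (P1 + D1 − P0) / P0 = (209.11 + 3.67 − 191.48) / 191.48 = 21.30 / 191.48 = 11.1239%
CAPM required = R_f + β·MRP = 5.24% + 0.904 × 8.37% = 12.80648%
α = realised − required = 11.1239% − 12.80648% = -1.68%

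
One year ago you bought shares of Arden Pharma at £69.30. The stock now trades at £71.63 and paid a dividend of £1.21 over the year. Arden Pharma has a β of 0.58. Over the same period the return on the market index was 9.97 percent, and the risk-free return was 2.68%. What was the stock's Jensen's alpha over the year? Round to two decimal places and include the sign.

-1.80%

Realised HPR = (P1 + D1 − P0) / P0 = (71.63 + 1.21 − 69.30) / 69.30 = 3.54 / 69.30 = 5.1082%
MRP = 9.97% − 2.68% = 7.29%
CAPM required = R_f + β·MRP = 2.68% + 0.58 × 7.29% = 6.9082%
α = realised − required = 5.1082% − 6.9082% = -1.80%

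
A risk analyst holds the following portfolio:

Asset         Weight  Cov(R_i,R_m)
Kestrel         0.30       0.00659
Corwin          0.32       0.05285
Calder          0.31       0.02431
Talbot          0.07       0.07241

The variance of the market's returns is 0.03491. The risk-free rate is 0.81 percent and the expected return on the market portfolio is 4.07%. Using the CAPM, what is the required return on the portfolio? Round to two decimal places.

β_Kestrel = 0.00659 / 0.03491 = 0.1888
β_Corwin = 0.05285 / 0.03491 = 1.5139
β_Calder = 0.02431 / 0.03491 = 0.6964
β_Talbot = 0.07241 / 0.03491 = 2.0742
β_P = Σ w_i β_i = 0.30×0.1888 + 0.32×1.5139 + 0.31×0.6964 + 0.07×2.0742 = 0.9022
MRP = 4.07% − 0.81% = 3.26%
E(R_P) = R_f + β_P × MRP = 0.81% + 0.9022 × 3.26% = 3.75%

3.75%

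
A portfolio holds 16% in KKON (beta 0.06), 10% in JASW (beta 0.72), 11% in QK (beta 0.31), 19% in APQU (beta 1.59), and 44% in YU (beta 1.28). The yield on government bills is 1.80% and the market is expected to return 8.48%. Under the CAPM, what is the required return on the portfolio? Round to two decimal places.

β_P = Σ w_i β_i = 0.16×0.06 + 0.10×0.72 + 0.11×0.31 + 0.19×1.59 + 0.44×1.28 = 0.9810
MRP = 8.48% − 1.80% = 6.68%
E(R_P) = R_f + β_P × MRP = 1.80% + 0.9810 × 6.68% = 8.35%

8.35%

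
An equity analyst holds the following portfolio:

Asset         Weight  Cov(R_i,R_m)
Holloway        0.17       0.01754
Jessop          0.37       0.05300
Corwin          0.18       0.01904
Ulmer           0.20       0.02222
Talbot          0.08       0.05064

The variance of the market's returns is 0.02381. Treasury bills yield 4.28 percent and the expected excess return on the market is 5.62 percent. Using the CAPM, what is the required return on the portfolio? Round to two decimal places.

β_Holloway = 0.01754 / 0.02381 = 0.7367
β_Jessop = 0.05300 / 0.02381 = 2.2260
β_Corwin = 0.01904 / 0.02381 = 0.7997
β_Ulmer = 0.02222 / 0.02381 = 0.9332
β_Talbot = 0.05064 / 0.02381 = 2.1268
β_P = Σ w_i β_i = 0.17×0.7367 + 0.37×2.2260 + 0.18×0.7997 + 0.20×0.9332 + 0.08×2.1268 = 1.4496
E(R_P) = R_f + β_P × MRP = 4.28% + 1.4496 × 5.62% = 12.43%

12.43%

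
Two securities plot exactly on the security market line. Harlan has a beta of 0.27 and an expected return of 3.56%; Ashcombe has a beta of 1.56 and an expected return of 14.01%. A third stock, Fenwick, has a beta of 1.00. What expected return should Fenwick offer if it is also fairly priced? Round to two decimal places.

MRP (SML slope) = (14.01% − 3.56%) / (1.56 − 0.27) = 10.45% / 1.29 = 8.1008%
R_f (intercept) = 3.56% − 0.27 × 8.1008% = 1.3728%
E(R_Fenwick) = R_f + β × MRP = 1.3728% + 1.00 × 8.1008% = 9.47%

9.47%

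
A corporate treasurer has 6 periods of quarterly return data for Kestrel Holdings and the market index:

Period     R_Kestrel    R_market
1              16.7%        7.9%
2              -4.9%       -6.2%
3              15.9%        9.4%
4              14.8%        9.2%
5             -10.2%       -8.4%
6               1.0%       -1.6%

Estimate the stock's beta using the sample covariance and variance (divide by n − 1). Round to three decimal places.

1.442

Mean R_i = (16.7 − 4.9 + 15.9 + 14.8 − 10.2 + 1.0) / 6 = 5.5500%
Mean R_m = (7.9 − 6.2 + 9.4 + 9.2 − 8.4 − 1.6) / 6 = 1.7167%
Σ(R_i − R̄_i)(R_m − R̄_m) = 474.8450  ⇒  Cov = 474.8450 / 5 = 94.9690
Σ(R_m − R̄_m)² = 329.2883  ⇒  Var(R_m) = 329.2883 / 5 = 65.8577
β = Cov / Var(R_m) = 94.9690 / 65.8577 = 1.4420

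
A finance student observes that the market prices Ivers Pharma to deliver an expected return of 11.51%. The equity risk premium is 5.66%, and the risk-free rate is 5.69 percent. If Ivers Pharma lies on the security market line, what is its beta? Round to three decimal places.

1.028

β = (E(R) − R_f) / MRP = (11.51% − 5.69%) / 5.66% = 5.82% / 5.66% = 1.028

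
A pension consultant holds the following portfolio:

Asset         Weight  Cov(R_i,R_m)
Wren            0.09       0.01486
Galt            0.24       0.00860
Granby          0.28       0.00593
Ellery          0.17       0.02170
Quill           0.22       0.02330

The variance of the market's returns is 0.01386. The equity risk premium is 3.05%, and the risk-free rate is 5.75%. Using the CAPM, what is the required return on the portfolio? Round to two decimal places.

8.80%

β_Wren = 0.01486 / 0.01386 = 1.0722
β_Galt = 0.00860 / 0.01386 = 0.6205
β_Granby = 0.00593 / 0.01386 = 0.4278
β_Ellery = 0.02170 / 0.01386 = 1.5657
β_Quill = 0.02330 / 0.01386 = 1.6811
β_P = Σ w_i β_i = 0.09×1.0722 + 0.24×0.6205 + 0.28×0.4278 + 0.17×1.5657 + 0.22×1.6811 = 1.0012
E(R_P) = R_f + β_P × MRP = 5.75% + 1.0012 × 3.05% = 8.80%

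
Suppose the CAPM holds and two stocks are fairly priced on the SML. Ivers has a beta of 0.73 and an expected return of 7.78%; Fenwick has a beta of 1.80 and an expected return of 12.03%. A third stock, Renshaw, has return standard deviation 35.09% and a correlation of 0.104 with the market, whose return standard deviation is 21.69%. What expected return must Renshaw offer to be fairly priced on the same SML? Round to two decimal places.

5.55%

MRP = (12.03% − 7.78%) / (1.80 − 0.73) = 3.9720%
R_f = 7.78% − 0.73 × 3.9720% = 4.8804%
β_Renshaw = ρ·σ_i/σ_m = 0.104 × 35.09 / 21.69 = 0.1683
E(R_Renshaw) = R_f + β × MRP = 4.8804% + 0.1683 × 3.9720% = 5.55%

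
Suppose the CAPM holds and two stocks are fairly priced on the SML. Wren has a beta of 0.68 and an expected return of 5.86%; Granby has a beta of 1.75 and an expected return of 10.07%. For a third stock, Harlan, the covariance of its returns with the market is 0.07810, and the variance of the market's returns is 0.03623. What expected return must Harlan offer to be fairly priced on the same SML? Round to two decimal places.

MRP = (10.07% − 5.86%) / (1.75 − 0.68) = 3.9346%
R_f = 5.86% − 0.68 × 3.9346% = 3.1845%
β_Harlan = Cov / Var(R_m) = 0.07810 / 0.03623 = 2.1557
E(R_Harlan) = R_f + β × MRP = 3.1845% + 2.1557 × 3.9346% = 11.67%

11.67%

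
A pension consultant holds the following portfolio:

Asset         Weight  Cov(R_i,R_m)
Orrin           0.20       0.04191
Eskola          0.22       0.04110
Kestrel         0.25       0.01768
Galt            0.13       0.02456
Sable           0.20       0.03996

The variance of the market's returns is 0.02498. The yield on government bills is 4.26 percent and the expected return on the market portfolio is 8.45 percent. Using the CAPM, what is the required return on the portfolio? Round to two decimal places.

β_Orrin = 0.04191 / 0.02498 = 1.6777
β_Eskola = 0.04110 / 0.02498 = 1.6453
β_Kestrel = 0.01768 / 0.02498 = 0.7078
β_Galt = 0.02456 / 0.02498 = 0.9832
β_Sable = 0.03996 / 0.02498 = 1.5997
β_P = Σ w_i β_i = 0.20×1.6777 + 0.22×1.6453 + 0.25×0.7078 + 0.13×0.9832 + 0.20×1.5997 = 1.3222
MRP = 8.45% − 4.26% = 4.19%
E(R_P) = R_f + β_P × MRP = 4.26% + 1.3222 × 4.19% = 9.80%

9.80%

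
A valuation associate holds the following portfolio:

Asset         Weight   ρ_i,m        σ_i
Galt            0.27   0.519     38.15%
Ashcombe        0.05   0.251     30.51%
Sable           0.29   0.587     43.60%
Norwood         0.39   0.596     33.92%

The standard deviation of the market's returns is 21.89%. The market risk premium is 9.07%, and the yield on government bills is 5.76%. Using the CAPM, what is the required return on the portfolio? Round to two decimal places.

β_Galt = 0.519 × 38.15% / 21.89% = 0.9045
β_Ashcombe = 0.251 × 30.51% / 21.89% = 0.3498
β_Sable = 0.587 × 43.60% / 21.89% = 1.1692
β_Norwood = 0.596 × 33.92% / 21.89% = 0.9235
β_P = Σ w_i β_i = 0.27×0.9045 + 0.05×0.3498 + 0.29×1.1692 + 0.39×0.9235 = 0.9609
E(R_P) = R_f + β_P × MRP = 5.76% + 0.9609 × 9.07% = 14.48%

14.48%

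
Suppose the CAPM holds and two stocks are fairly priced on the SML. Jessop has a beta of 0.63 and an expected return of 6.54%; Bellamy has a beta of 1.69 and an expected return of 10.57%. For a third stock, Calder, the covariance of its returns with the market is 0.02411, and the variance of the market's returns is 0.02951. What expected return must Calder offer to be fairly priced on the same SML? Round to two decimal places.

7.25%

MRP = (10.57% − 6.54%) / (1.69 − 0.63) = 3.8019%
R_f = 6.54% − 0.63 × 3.8019% = 4.1448%
β_Calder = Cov / Var(R_m) = 0.02411 / 0.02951 = 0.8170
E(R_Calder) = R_f + β × MRP = 4.1448% + 0.8170 × 3.8019% = 7.25%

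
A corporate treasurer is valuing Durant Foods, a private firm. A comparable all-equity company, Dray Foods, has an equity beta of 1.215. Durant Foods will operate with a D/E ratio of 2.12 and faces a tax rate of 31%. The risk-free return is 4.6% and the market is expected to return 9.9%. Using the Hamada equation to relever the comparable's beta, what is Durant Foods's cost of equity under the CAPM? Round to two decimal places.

β_L = β_U × [1 + (1 − t)(D/E)] = 1.215 × [1 + (1 − 0.31) × 2.12]
    = 1.215 × [1 + 0.69 × 2.12] = 1.215 × 2.4628 = 2.9923
MRP = 9.9% − 4.6% = 5.30%
E(R) = R_f + β_L × MRP = 4.6% + 2.9923 × 5.3% = 20.46%

20.46%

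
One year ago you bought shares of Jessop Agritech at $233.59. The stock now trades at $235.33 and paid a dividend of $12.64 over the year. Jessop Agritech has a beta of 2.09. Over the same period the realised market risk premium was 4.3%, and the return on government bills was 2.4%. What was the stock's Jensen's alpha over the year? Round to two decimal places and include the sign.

-5.23%

Realised HPR = (P1 + D1 − P0) / P0 = (235.33 + 12.64 − 233.59) / 233.59 = 14.38 / 233.59 = 6.1561%
CAPM required = R_f + β·MRP = 2.4% + 2.09 × 4.3% = 11.3870%
α = realised − required = 6.1561% − 11.3870% = -5.23%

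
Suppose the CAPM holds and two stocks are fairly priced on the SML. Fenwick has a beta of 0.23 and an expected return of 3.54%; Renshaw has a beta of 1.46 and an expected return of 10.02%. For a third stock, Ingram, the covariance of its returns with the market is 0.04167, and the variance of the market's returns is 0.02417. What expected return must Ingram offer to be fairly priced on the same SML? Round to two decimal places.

11.41%

MRP = (10.02% − 3.54%) / (1.46 − 0.23) = 5.2683%
R_f = 3.54% − 0.23 × 5.2683% = 2.3283%
β_Ingram = Cov / Var(R_m) = 0.04167 / 0.02417 = 1.7240
E(R_Ingram) = R_f + β × MRP = 2.3283% + 1.7240 × 5.2683% = 11.41%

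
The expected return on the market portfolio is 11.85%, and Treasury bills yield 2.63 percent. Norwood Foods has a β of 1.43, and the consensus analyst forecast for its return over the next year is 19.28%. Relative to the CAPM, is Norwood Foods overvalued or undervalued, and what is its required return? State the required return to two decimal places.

Undervalued; required return 15.81%

MRP = 11.85% − 2.63% = 9.22%
Required return = R_f + β·MRP = 2.63% + 1.43 × 9.22% = 15.81%
Forecast 19.28% > required 15.81% → the stock plots above the SML → undervalued.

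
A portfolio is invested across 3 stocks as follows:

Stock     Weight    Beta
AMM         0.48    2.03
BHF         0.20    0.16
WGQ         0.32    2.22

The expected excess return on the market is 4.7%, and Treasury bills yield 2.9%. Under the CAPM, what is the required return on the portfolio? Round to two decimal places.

10.97%

β_P = Σ w_i β_i = 0.48×2.03 + 0.20×0.16 + 0.32×2.22 = 1.7168
E(R_P) = R_f + β_P × MRP = 2.9% + 1.7168 × 4.7% = 10.97%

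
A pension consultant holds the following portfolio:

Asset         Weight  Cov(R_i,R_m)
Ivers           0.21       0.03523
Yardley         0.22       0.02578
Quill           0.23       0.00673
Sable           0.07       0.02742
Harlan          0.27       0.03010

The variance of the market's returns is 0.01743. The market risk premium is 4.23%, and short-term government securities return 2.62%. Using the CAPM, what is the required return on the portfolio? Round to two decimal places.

8.61%

β_Ivers = 0.03523 / 0.01743 = 2.0212
β_Yardley = 0.02578 / 0.01743 = 1.4791
β_Quill = 0.00673 / 0.01743 = 0.3861
β_Sable = 0.02742 / 0.01743 = 1.5731
β_Harlan = 0.03010 / 0.01743 = 1.7269
β_P = Σ w_i β_i = 0.21×2.0212 + 0.22×1.4791 + 0.23×0.3861 + 0.07×1.5731 + 0.27×1.7269 = 1.4150
E(R_P) = R_f + β_P × MRP = 2.62% + 1.4150 × 4.23% = 8.61%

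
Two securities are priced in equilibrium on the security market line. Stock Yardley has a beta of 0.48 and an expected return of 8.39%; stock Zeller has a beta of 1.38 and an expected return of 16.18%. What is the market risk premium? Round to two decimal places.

Both satisfy E(R) = R_f + β·MRP, so the slope of the SML is
MRP = (16.18% − 8.39%) / (1.38 − 0.48) = 7.79% / 0.90 = 8.6556%

8.66%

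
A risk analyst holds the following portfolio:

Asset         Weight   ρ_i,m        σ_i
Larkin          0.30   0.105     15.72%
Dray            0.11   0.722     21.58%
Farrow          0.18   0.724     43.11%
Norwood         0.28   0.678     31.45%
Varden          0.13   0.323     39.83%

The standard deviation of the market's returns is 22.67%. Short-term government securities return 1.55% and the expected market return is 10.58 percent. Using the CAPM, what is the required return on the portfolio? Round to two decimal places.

β_Larkin = 0.105 × 15.72% / 22.67% = 0.0728
β_Dray = 0.722 × 21.58% / 22.67% = 0.6873
β_Farrow = 0.724 × 43.11% / 22.67% = 1.3768
β_Norwood = 0.678 × 31.45% / 22.67% = 0.9406
β_Varden = 0.323 × 39.83% / 22.67% = 0.5675
β_P = Σ w_i β_i = 0.30×0.0728 + 0.11×0.6873 + 0.18×1.3768 + 0.28×0.9406 + 0.13×0.5675 = 0.6824
MRP = 10.58% − 1.55% = 9.03%
E(R_P) = R_f + β_P × MRP = 1.55% + 0.6824 × 9.03% = 7.71%

7.71%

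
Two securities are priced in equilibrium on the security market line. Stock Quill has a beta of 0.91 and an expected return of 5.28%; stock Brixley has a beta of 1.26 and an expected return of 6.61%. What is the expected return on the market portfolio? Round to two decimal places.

5.62%

Both satisfy E(R) = R_f + β·MRP, so the slope of the SML is
MRP = (6.61% − 5.28%) / (1.26 − 0.91) = 1.33% / 0.35 = 3.8000%
R_f = E(R_Quill) − β_Quill·MRP = 5.28% − 0.91 × 3.8000% = 1.8220%
E(R_m) = R_f + MRP = 1.8220% + 3.8000% = 5.62%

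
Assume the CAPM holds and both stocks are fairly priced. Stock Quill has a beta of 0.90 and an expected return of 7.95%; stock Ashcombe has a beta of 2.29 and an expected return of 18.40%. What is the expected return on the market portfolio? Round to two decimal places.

Both satisfy E(R) = R_f + β·MRP, so the slope of the SML is
MRP = (18.40% − 7.95%) / (2.29 − 0.90) = 10.45% / 1.39 = 7.5180%
R_f = E(R_Quill) − β_Quill·MRP = 7.95% − 0.90 × 7.5180% = 1.1838%
E(R_m) = R_f + MRP = 1.1838% + 7.5180% = 8.70%

8.70%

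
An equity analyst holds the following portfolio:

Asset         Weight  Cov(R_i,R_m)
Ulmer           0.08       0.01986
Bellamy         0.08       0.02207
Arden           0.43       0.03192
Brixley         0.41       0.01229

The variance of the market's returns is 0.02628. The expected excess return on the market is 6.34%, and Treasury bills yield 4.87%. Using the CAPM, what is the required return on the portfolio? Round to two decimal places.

10.21%

β_Ulmer = 0.01986 / 0.02628 = 0.7557
β_Bellamy = 0.02207 / 0.02628 = 0.8398
β_Arden = 0.03192 / 0.02628 = 1.2146
β_Brixley = 0.01229 / 0.02628 = 0.4677
β_P = Σ w_i β_i = 0.08×0.7557 + 0.08×0.8398 + 0.43×1.2146 + 0.41×0.4677 = 0.8417
E(R_P) = R_f + β_P × MRP = 4.87% + 0.8417 × 6.34% = 10.21%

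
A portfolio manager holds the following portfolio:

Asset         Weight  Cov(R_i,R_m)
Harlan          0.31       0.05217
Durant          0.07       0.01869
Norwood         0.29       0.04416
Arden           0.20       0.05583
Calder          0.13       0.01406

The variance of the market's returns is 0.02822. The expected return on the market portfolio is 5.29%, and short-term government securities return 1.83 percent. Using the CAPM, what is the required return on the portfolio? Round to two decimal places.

7.14%

β_Harlan = 0.05217 / 0.02822 = 1.8487
β_Durant = 0.01869 / 0.02822 = 0.6623
β_Norwood = 0.04416 / 0.02822 = 1.5648
β_Arden = 0.05583 / 0.02822 = 1.9784
β_Calder = 0.01406 / 0.02822 = 0.4982
β_P = Σ w_i β_i = 0.31×1.8487 + 0.07×0.6623 + 0.29×1.5648 + 0.20×1.9784 + 0.13×0.4982 = 1.5337
MRP = 5.29% − 1.83% = 3.46%
E(R_P) = R_f + β_P × MRP = 1.83% + 1.5337 × 3.46% = 7.14%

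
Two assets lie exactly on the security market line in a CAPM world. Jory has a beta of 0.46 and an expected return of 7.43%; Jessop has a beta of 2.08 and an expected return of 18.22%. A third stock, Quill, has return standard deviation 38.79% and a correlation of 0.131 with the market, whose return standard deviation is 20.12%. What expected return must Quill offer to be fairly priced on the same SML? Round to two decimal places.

6.05%

MRP = (18.22% − 7.43%) / (2.08 − 0.46) = 6.6605%
R_f = 7.43% − 0.46 × 6.6605% = 4.3662%
β_Quill = ρ·σ_i/σ_m = 0.131 × 38.79 / 20.12 = 0.2526
E(R_Quill) = R_f + β × MRP = 4.3662% + 0.2526 × 6.6605% = 6.05%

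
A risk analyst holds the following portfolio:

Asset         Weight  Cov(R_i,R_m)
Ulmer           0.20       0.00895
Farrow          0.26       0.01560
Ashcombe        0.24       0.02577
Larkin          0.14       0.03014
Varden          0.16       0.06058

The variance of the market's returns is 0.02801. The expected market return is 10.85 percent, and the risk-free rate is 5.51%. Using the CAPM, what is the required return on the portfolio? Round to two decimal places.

β_Ulmer = 0.00895 / 0.02801 = 0.3195
β_Farrow = 0.01560 / 0.02801 = 0.5569
β_Ashcombe = 0.02577 / 0.02801 = 0.9200
β_Larkin = 0.03014 / 0.02801 = 1.0760
β_Varden = 0.06058 / 0.02801 = 2.1628
β_P = Σ w_i β_i = 0.20×0.3195 + 0.26×0.5569 + 0.24×0.9200 + 0.14×1.0760 + 0.16×2.1628 = 0.9262
MRP = 10.85% − 5.51% = 5.34%
E(R_P) = R_f + β_P × MRP = 5.51% + 0.9262 × 5.34% = 10.46%

10.46%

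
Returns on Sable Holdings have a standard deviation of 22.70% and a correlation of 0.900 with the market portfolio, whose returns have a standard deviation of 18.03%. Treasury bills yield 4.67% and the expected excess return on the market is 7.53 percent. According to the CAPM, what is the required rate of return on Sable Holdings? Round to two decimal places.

β = ρ × σ_i / σ_m = 0.900 × 22.70% / 18.03% = 1.1331
E(R) = 4.67% + 1.1331 × 7.53% = 13.20%

13.20%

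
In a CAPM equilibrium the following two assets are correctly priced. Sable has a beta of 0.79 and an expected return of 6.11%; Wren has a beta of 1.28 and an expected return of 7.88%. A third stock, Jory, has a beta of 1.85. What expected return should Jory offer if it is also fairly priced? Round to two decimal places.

MRP (SML slope) = (7.88% − 6.11%) / (1.28 − 0.79) = 1.77% / 0.49 = 3.6122%
R_f (intercept) = 6.11% − 0.79 × 3.6122% = 3.2564%
E(R_Jory) = R_f + β × MRP = 3.2564% + 1.85 × 3.6122% = 9.94%

9.94%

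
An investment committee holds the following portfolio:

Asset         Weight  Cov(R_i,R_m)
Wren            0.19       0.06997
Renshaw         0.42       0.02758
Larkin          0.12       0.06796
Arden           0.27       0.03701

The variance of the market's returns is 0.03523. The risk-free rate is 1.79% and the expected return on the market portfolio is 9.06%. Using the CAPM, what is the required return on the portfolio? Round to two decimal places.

β_Wren = 0.06997 / 0.03523 = 1.9861
β_Renshaw = 0.02758 / 0.03523 = 0.7829
β_Larkin = 0.06796 / 0.03523 = 1.9290
β_Arden = 0.03701 / 0.03523 = 1.0505
β_P = Σ w_i β_i = 0.19×1.9861 + 0.42×0.7829 + 0.12×1.9290 + 0.27×1.0505 = 1.2213
MRP = 9.06% − 1.79% = 7.27%
E(R_P) = R_f + β_P × MRP = 1.79% + 1.2213 × 7.27% = 10.67%

10.67%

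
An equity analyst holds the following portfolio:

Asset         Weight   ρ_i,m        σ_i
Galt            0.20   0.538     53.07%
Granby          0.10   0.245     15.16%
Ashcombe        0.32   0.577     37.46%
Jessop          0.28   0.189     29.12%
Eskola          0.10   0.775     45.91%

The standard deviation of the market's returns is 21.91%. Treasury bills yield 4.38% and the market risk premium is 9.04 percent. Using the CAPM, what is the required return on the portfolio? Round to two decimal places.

11.85%

β_Galt = 0.538 × 53.07% / 21.91% = 1.3031
β_Granby = 0.245 × 15.16% / 21.91% = 0.1695
β_Ashcombe = 0.577 × 37.46% / 21.91% = 0.9865
β_Jessop = 0.189 × 29.12% / 21.91% = 0.2512
β_Eskola = 0.775 × 45.91% / 21.91% = 1.6239
β_P = Σ w_i β_i = 0.20×1.3031 + 0.10×0.1695 + 0.32×0.9865 + 0.28×0.2512 + 0.10×1.6239 = 0.8260
E(R_P) = R_f + β_P × MRP = 4.38% + 0.8260 × 9.04% = 11.85%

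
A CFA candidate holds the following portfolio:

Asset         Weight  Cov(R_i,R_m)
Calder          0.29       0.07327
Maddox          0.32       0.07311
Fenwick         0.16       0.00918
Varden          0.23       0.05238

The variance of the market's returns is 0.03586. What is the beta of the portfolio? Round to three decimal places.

β_Calder = 0.07327 / 0.03586 = 2.0432
β_Maddox = 0.07311 / 0.03586 = 2.0388
β_Fenwick = 0.00918 / 0.03586 = 0.2560
β_Varden = 0.05238 / 0.03586 = 1.4607
β_P = Σ w_i β_i = 0.29×2.0432 + 0.32×2.0388 + 0.16×0.2560 + 0.23×1.4607 = 1.6219

1.622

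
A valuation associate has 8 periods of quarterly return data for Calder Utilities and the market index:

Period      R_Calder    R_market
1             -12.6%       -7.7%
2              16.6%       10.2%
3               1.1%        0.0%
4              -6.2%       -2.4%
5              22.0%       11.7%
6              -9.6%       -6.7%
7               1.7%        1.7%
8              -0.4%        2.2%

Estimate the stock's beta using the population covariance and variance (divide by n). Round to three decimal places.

Mean R_i = (-12.6 + 16.6 + 1.1 − 6.2 + 22.0 − 9.6 + 1.7 − 0.4) / 8 = 1.5750%
Mean R_m = (-7.7 + 10.2 + 0.0 − 2.4 + 11.7 − 6.7 + 1.7 + 2.2) / 8 = 1.1250%
Σ(R_i − R̄_i)(R_m − R̄_m) = 590.7750  ⇒  Cov = 590.7750 / 8 = 73.8469
Σ(R_m − R̄_m)² = 348.4750  ⇒  Var(R_m) = 348.4750 / 8 = 43.5594
β = Cov / Var(R_m) = 73.8469 / 43.5594 = 1.6953

1.695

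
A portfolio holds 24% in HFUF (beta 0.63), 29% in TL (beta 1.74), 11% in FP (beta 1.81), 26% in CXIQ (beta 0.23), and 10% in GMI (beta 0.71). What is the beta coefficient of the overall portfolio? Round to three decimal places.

β_P = Σ w_i β_i = 0.24×0.63 + 0.29×1.74 + 0.11×1.81 + 0.26×0.23 + 0.10×0.71 = 0.9857

0.986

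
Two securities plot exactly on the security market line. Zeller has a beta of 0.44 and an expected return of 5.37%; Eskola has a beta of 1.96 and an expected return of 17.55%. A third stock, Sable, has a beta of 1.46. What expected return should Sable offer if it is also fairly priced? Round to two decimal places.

13.54%

MRP (SML slope) = (17.55% − 5.37%) / (1.96 − 0.44) = 12.18% / 1.52 = 8.0132%
R_f (intercept) = 5.37% − 0.44 × 8.0132% = 1.8442%
E(R_Sable) = R_f + β × MRP = 1.8442% + 1.46 × 8.0132% = 13.54%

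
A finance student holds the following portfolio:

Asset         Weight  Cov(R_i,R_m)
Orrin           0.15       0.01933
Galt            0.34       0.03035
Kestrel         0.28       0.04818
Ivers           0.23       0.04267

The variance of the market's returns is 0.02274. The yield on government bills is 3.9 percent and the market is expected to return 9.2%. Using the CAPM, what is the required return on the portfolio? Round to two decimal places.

12.41%

β_Orrin = 0.01933 / 0.02274 = 0.8500
β_Galt = 0.03035 / 0.02274 = 1.3347
β_Kestrel = 0.04818 / 0.02274 = 2.1187
β_Ivers = 0.04267 / 0.02274 = 1.8764
β_P = Σ w_i β_i = 0.15×0.8500 + 0.34×1.3347 + 0.28×2.1187 + 0.23×1.8764 = 1.6061
MRP = 9.2% − 3.9% = 5.30%
E(R_P) = R_f + β_P × MRP = 3.9% + 1.6061 × 5.3% = 12.41%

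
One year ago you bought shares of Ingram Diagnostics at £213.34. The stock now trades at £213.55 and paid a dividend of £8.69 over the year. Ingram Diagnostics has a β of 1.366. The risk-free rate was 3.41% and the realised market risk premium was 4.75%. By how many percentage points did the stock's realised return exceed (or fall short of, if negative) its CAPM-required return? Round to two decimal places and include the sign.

-5.73%

Realised HPR = (P1 + D1 − P0) / P0 = (213.55 + 8.69 − 213.34) / 213.34 = 8.90 / 213.34 = 4.1717%
CAPM required = R_f + β·MRP = 3.41% + 1.366 × 4.75% = 9.89850%
α = realised − required = 4.1717% − 9.89850% = -5.73%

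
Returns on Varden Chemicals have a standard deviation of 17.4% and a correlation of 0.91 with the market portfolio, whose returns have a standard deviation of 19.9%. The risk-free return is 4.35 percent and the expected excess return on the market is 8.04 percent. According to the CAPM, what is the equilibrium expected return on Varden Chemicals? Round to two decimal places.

β = ρ × σ_i / σ_m = 0.91 × 17.4% / 19.9% = 0.7957
E(R) = 4.35% + 0.7957 × 8.04% = 10.75%

10.75%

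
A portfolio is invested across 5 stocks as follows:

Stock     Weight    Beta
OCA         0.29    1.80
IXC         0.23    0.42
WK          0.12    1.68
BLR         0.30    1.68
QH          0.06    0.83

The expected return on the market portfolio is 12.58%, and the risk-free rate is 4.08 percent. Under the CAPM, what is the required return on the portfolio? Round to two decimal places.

β_P = Σ w_i β_i = 0.29×1.80 + 0.23×0.42 + 0.12×1.68 + 0.30×1.68 + 0.06×0.83 = 1.3740
MRP = 12.58% − 4.08% = 8.50%
E(R_P) = R_f + β_P × MRP = 4.08% + 1.3740 × 8.50% = 15.76%

15.76%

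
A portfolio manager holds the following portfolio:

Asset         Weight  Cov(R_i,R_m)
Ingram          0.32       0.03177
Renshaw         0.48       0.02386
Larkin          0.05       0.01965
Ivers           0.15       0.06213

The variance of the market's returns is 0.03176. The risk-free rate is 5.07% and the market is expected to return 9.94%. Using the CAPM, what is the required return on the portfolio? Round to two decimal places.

9.96%

β_Ingram = 0.03177 / 0.03176 = 1.0003
β_Renshaw = 0.02386 / 0.03176 = 0.7513
β_Larkin = 0.01965 / 0.03176 = 0.6187
β_Ivers = 0.06213 / 0.03176 = 1.9562
β_P = Σ w_i β_i = 0.32×1.0003 + 0.48×0.7513 + 0.05×0.6187 + 0.15×1.9562 = 1.0051
MRP = 9.94% − 5.07% = 4.87%
E(R_P) = R_f + β_P × MRP = 5.07% + 1.0051 × 4.87% = 9.96%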